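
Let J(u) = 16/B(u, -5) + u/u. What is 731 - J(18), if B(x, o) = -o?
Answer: 3634/5 ≈ 726.80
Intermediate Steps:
J(u) = 21/5 (J(u) = 16/((-1*(-5))) + u/u = 16/5 + 1 = 21/5)
731 - J(18) = 731 - 1*21/5 = 731 - 21/5 = 3634/5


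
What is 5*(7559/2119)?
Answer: 37795/2119 ≈ 17.836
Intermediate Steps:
5*(7559/2119) = 37795/2119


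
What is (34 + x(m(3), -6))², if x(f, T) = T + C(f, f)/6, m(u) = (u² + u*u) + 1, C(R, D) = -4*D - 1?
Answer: 8281/36 ≈ 230.03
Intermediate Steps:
C(R, D) = -1 - 4*D
m(u) = 1 + 2*u² (m(u) = (u² + u²) + 1 = 2*u² + 1 = 1 + 2*u²)
x(f, T) = -⅙ + T - 2*f/3 (x(f, T) = T + (-1 - 4*f)/6 = T + (-1 - 4*f)*(⅙) = T + (-⅙ - 2*f/3) = -⅙ + T - 2*f/3)
(34 + x(m(3), -6))² = (34 + (-⅙ - 6 - 2*(1 + 2*3²)/3))² = (34 + (-⅙ - 6 - 2*(1 + 2*9)/3))² = (34 + (-⅙ - 6 - 2*(1 + 18)/3))² = (34 + (-⅙ - 6 - ⅔*19))² = (34 + (-⅙ - 6 - 38/3))² = (34 - 113/6)² = (91/6)² = 8281/36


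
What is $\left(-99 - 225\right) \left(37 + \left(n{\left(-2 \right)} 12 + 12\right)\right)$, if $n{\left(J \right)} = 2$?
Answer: $-23652$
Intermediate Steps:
$\left(-99 - 225\right) \left(37 + \left(n{\left(-2 \right)} 12 + 12\right)\right) = \left(-99 - 225\right) \left(37 + \left(2 \cdot 12 + 12\right)\right) = \left(-99 - 225\right) \left(37 + \left(24 + 12\right)\right) = - 324 \left(37 + 36\right) = \left(-324\right) 73 = -23652$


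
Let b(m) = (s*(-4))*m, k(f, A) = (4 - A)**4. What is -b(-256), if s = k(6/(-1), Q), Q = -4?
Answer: -4194304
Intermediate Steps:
s = 4096 (s = (-4 - 4)**4 = (-8)**4 = 4096)
b(m) = -16384*m (b(m) = (4096*(-4))*m = -16384*m)
-b(-256) = -(-16384)*(-256) = -1*4194304 = -4194304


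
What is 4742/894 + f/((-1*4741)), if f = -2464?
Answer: 1122029/192657 ≈ 5.8240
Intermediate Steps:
4742/894 + f/((-1*4741)) = 4742/894 - 2464/((-1*4741)) = 4742*(1/894) - 2464/(-4741) = 2371/447 - 2464*(-1/4741) = 2371/447 + 224/431 = 1122029/192657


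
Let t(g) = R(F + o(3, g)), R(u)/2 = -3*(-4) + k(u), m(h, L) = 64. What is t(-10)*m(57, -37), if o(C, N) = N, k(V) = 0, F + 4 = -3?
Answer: 1536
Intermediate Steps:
F = -7 (F = -4 - 3 = -7)
R(u) = 24 (R(u) = 2*(-3*(-4) + 0) = 2*(12 + 0) = 2*12 = 24)
t(g) = 24
t(-10)*m(57, -37) = 24*64 = 1536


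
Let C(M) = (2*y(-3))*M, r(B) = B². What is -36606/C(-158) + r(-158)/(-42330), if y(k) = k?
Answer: -131099821/3344070 ≈ -39.204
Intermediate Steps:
C(M) = -6*M (C(M) = (2*(-3))*M = -6*M)
-36606/C(-158) + r(-158)/(-42330) = -36606/((-6*(-158))) + (-158)²/(-42330) = -36606/948 + 24964*(-1/42330) = -36606*1/948 - 12482/21165 = -6101/158 - 12482/21165 = -131099821/3344070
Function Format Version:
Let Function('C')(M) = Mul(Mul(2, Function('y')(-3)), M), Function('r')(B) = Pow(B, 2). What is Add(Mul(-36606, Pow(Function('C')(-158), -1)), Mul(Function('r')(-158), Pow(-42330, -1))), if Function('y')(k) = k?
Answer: Rational(-131099821, 3344070) ≈ -39.204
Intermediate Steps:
Function('C')(M) = Mul(-6, M) (Function('C')(M) = Mul(Mul(2, -3), M) = Mul(-6, M))
Add(Mul(-36606, Pow(Function('C')(-158), -1)), Mul(Function('r')(-158), Pow(-42330, -1))) = Add(Mul(-36606, Pow(Mul(-6, -158), -1)), Mul(Pow(-158, 2), Pow(-42330, -1))) = Add(Mul(-36606, Pow(948, -1)), Mul(24964, Rational(-1, 42330))) = Add(Mul(-36606, Rational(1, 948)), Rational(-12482, 21165)) = Add(Rational(-6101, 158), Rational(-12482, 21165)) = Rational(-131099821, 3344070)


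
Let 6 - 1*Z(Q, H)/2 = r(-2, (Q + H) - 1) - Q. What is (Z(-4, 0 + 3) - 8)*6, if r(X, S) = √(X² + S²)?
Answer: -24 - 24*√2 ≈ -57.941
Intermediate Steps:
r(X, S) = √(S² + X²)
Z(Q, H) = 12 - 2*√(4 + (-1 + H + Q)²) + 2*Q (Z(Q, H) = 12 - 2*(√(((Q + H) - 1)² + (-2)²) - Q) = 12 - 2*(√(((H + Q) - 1)² + 4) - Q) = 12 - 2*(√((-1 + H + Q)² + 4) - Q) = 12 - 2*(√(4 + (-1 + H + Q)²) - Q) = 12 + (-2*√(4 + (-1 + H + Q)²) + 2*Q) = 12 - 2*√(4 + (-1 + H + Q)²) + 2*Q)
(Z(-4, 0 + 3) - 8)*6 = ((12 - 2*√(4 + (-1 + (0 + 3) - 4)²) + 2*(-4)) - 8)*6 = ((12 - 2*√(4 + (-1 + 3 - 4)²) - 8) - 8)*6 = ((12 - 2*√(4 + (-2)²) - 8) - 8)*6 = ((12 - 2*√(4 + 4) - 8) - 8)*6 = ((12 - 4*√2 - 8) - 8)*6 = ((4 - 4*√2) - 8)*6 = (-4 - 4*√2)*6 = -24 - 24*√2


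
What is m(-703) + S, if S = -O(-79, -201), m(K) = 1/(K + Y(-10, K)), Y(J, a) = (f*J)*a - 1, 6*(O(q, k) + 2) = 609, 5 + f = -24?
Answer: -10177557/102287 ≈ -99.500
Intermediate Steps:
f = -29 (f = -5 - 24 = -29)
O(q, k) = 199/2 (O(q, k) = -2 + (⅙)*609 = -2 + 203/2 = 199/2)
Y(J, a) = -1 - 29*J*a (Y(J, a) = (-29*J)*a - 1 = -29*J*a - 1 = -1 - 29*J*a)
m(K) = 1/(-1 + 291*K) (m(K) = 1/(K + (-1 - 29*(-10)*K)) = 1/(K + (-1 + 290*K)) = 1/(-1 + 291*K))
S = -199/2 (S = -1*199/2 = -199/2 ≈ -99.500)
m(-703) + S = 1/(-1 + 291*(-703)) - 199/2 = 1/(-1 - 204573) - 199/2 = 1/(-204574) - 199/2 = -1/204574 - 199/2 = -10177557/102287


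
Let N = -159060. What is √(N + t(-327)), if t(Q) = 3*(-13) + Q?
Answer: 3*I*√17714 ≈ 399.28*I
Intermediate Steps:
t(Q) = -39 + Q
√(N + t(-327)) = √(-159060 + (-39 - 327)) = √(-159060 - 366) = √(-159426) = 3*I*√17714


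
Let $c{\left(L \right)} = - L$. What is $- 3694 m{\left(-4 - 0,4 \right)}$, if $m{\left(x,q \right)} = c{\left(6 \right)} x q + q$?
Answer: $-369400$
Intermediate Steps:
$m{\left(x,q \right)} = q - 6 q x$ ($m{\left(x,q \right)} = \left(-1\right) 6 x q + q = - 6 x q + q = - 6 q x + q = q - 6 q x$)
$- 3694 m{\left(-4 - 0,4 \right)} = - 3694 \cdot 4 \left(1 - 6 \left(-4 - 0\right)\right) = - 3694 \cdot 4 \left(1 - 6 \left(-4 + 0\right)\right) = - 3694 \cdot 4 \left(1 - -24\right) = - 3694 \cdot 4 \left(1 + 24\right) = - 3694 \cdot 4 \cdot 25 = \left(-3694\right) 100 = -369400$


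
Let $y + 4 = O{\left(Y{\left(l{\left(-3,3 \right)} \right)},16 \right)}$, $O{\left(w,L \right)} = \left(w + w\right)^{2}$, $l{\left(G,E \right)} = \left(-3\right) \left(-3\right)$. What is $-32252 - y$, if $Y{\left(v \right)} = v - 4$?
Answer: $-32348$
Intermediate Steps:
$l{\left(G,E \right)} = 9$
$Y{\left(v \right)} = -4 + v$
$O{\left(w,L \right)} = 4 w^{2}$ ($O{\left(w,L \right)} = \left(2 w\right)^{2} = 4 w^{2}$)
$y = 96$ ($y = -4 + 4 \left(-4 + 9\right)^{2} = -4 + 4 \cdot 5^{2} = -4 + 4 \cdot 25 = -4 + 100 = 96$)
$-32252 - y = -32252 - 96 = -32348$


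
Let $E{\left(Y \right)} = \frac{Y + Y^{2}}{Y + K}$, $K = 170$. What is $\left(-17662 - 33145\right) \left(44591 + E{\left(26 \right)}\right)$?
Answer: $- \frac{222040257083}{98} \approx -2.2657 \cdot 10^{9}$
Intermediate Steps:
$E{\left(Y \right)} = \frac{Y + Y^{2}}{170 + Y}$ ($E{\left(Y \right)} = \frac{Y + Y^{2}}{Y + 170} = \frac{Y + Y^{2}}{170 + Y}$)
$\left(-17662 - 33145\right) \left(44591 + E{\left(26 \right)}\right) = \left(-17662 - 33145\right) \left(44591 + \frac{26 \left(1 + 26\right)}{170 + 26}\right) = - 50807 \left(44591 + 26 \cdot \frac{1}{196} \cdot 27\right) = - 50807 \left(44591 + \frac{351}{98}\right) = \left(-50807\right) \frac{4370269}{98} = - \frac{222040257083}{98}$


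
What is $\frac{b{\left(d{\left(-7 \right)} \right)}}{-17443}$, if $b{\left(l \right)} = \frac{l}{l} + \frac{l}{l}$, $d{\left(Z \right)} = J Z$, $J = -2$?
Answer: $- \frac{2}{17443} \approx -0.00011466$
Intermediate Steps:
$d{\left(Z \right)} = - 2 Z$
$b{\left(l \right)} = 2$ ($b{\left(l \right)} = 1 + 1 = 2$)
$\frac{b{\left(d{\left(-7 \right)} \right)}}{-17443} = \frac{2}{-17443} = 2 \left(- \frac{1}{17443}\right) = - \frac{2}{17443}$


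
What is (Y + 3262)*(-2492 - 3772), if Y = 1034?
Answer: -26910144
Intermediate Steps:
(Y + 3262)*(-2492 - 3772) = (1034 + 3262)*(-2492 - 3772) = 4296*(-6264) = -26910144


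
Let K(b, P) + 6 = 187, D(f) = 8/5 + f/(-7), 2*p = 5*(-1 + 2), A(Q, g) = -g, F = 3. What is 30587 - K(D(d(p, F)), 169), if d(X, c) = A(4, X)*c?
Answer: 30406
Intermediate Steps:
p = 5/2 (p = (5*(-1 + 2))/2 = (5*1)/2 = (½)*5 = 5/2 ≈ 2.5000)
d(X, c) = -X*c (d(X, c) = (-X)*c = -X*c)
D(f) = 8/5 - f/7 (D(f) = 8*(⅕) + f*(-⅐) = 8/5 - f/7)
K(b, P) = 181 (K(b, P) = -6 + 187 = 181)
30587 - K(D(d(p, F)), 169) = 30587 - 1*181 = 30587 - 181 = 30406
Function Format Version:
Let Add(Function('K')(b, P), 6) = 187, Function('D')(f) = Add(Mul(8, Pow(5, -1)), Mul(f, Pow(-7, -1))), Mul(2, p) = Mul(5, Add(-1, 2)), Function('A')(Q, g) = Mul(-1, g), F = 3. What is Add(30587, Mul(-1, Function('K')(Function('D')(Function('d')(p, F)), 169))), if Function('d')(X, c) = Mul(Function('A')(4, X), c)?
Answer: 30406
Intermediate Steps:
p = Rational(5, 2) (p = Mul(Rational(1, 2), Mul(5, Add(-1, 2))) = Mul(Rational(1, 2), Mul(5, 1)) = Mul(Rational(1, 2), 5) = Rational(5, 2) ≈ 2.5000)
Function('d')(X, c) = Mul(-1, X, c) (Function('d')(X, c) = Mul(Mul(-1, X), c) = Mul(-1, X, c))
Function('D')(f) = Add(Rational(8, 5), Mul(Rational(-1, 7), f)) (Function('D')(f) = Add(Mul(8, Rational(1, 5)), Mul(f, Rational(-1, 7))) = Add(Rational(8, 5), Mul(Rational(-1, 7), f)))
Function('K')(b, P) = 181 (Function('K')(b, P) = Add(-6, 187) = 181)
Add(30587, Mul(-1, Function('K')(Function('D')(Function('d')(p, F)), 169))) = Add(30587, Mul(-1, 181)) = Add(30587, -181) = 30406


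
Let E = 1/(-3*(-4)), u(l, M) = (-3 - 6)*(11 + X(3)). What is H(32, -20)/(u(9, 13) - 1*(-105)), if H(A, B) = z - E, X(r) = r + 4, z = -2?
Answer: 25/684 ≈ 0.036550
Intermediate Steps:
X(r) = 4 + r
u(l, M) = -162 (u(l, M) = (-3 - 6)*(11 + (4 + 3)) = -9*(11 + 7) = -9*18 = -162)
E = 1/12 ≈ 0.083333
H(A, B) = -25/12 (H(A, B) = -2 - 1*1/12 = -2 - 1/12 = -25/12)
H(32, -20)/(u(9, 13) - 1*(-105)) = -25/(12*(-162 - 1*(-105))) = -25/(12*(-162 + 105)) = -25/12/(-57) = -25/12*(-1/57) = 25/684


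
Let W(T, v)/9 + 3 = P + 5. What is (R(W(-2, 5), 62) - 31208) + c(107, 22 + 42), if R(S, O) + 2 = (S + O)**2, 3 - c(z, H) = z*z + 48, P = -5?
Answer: -41479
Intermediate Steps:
W(T, v) = -27 (W(T, v) = -27 + 9*(-5 + 5) = -27 + 9*0 = -27 + 0 = -27)
c(z, H) = -45 - z**2 (c(z, H) = 3 - (z*z + 48) = 3 - (z**2 + 48) = 3 - (48 + z**2) = 3 + (-48 - z**2) = -45 - z**2)
R(S, O) = -2 + (O + S)**2 (R(S, O) = -2 + (S + O)**2 = -2 + (O + S)**2)
(R(W(-2, 5), 62) - 31208) + c(107, 22 + 42) = ((-2 + (62 - 27)**2) - 31208) + (-45 - 1*107**2) = ((-2 + 35**2) - 31208) + (-45 - 1*11449) = ((-2 + 1225) - 31208) + (-45 - 11449) = (1223 - 31208) - 11494 = -29985 - 11494 = -41479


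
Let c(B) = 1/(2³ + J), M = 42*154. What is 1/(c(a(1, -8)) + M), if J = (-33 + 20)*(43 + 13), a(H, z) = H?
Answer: 720/4656959 ≈ 0.00015461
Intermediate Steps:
M = 6468
J = -728 (J = -13*56 = -728)
c(B) = -1/720 (c(B) = 1/(2³ - 728) = 1/(8 - 728) = 1/(-720) = -1/720)
1/(c(a(1, -8)) + M) = 1/(-1/720 + 6468) = 1/(4656959/720) = 720/4656959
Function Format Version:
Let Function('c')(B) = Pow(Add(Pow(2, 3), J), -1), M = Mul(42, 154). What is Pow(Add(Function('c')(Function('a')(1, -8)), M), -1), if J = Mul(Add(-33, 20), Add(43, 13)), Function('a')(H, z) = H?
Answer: Rational(720, 4656959) ≈ 0.00015461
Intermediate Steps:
M = 6468
J = -728 (J = Mul(-13, 56) = -728)
Function('c')(B) = Rational(-1, 720) (Function('c')(B) = Pow(Add(Pow(2, 3), -728), -1) = Pow(Add(8, -728), -1) = Pow(-720, -1) = Rational(-1, 720))
Pow(Add(Function('c')(Function('a')(1, -8)), M), -1) = Pow(Add(Rational(-1, 720), 6468), -1) = Pow(Rational(4656959, 720), -1) = Rational(720, 4656959)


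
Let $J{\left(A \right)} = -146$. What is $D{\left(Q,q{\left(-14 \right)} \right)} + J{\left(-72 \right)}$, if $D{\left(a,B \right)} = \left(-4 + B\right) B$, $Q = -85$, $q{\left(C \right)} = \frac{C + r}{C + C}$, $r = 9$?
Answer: $- \frac{114999}{784} \approx -146.68$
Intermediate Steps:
$q{\left(C \right)} = \frac{9 + C}{2 C}$ ($q{\left(C \right)} = \frac{C + 9}{C + C} = \frac{9 + C}{2 C}$)
$D{\left(a,B \right)} = B \left(-4 + B\right)$
$D{\left(Q,q{\left(-14 \right)} \right)} + J{\left(-72 \right)} = \frac{9 - 14}{2 \left(-14\right)} \left(-4 + \frac{9 - 14}{2 \left(-14\right)}\right) - 146 = \frac{1}{2} \left(- \frac{1}{14}\right) \left(-5\right) \left(-4 + \frac{1}{2} \left(- \frac{1}{14}\right) \left(-5\right)\right) - 146 = \frac{5 \left(-4 + \frac{5}{28}\right)}{28} - 146 = \frac{5}{28} \left(- \frac{107}{28}\right) - 146 = - \frac{535}{784} - 146 = - \frac{114999}{784}$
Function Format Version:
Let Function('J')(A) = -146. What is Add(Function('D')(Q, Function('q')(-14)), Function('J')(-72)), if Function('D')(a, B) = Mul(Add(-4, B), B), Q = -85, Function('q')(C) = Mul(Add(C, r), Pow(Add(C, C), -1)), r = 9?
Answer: Rational(-114999, 784) ≈ -146.68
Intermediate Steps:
Function('q')(C) = Mul(Rational(1, 2), Pow(C, -1), Add(9, C)) (Function('q')(C) = Mul(Add(C, 9), Pow(Add(C, C), -1)) = Mul(Add(9, C), Pow(Mul(2, C), -1)) = Mul(Add(9, C), Mul(Rational(1, 2), Pow(C, -1))) = Mul(Rational(1, 2), Pow(C, -1), Add(9, C)))
Function('D')(a, B) = Mul(B, Add(-4, B))
Add(Function('D')(Q, Function('q')(-14)), Function('J')(-72)) = Add(Mul(Mul(Rational(1, 2), Pow(-14, -1), Add(9, -14)), Add(-4, Mul(Rational(1, 2), Pow(-14, -1), Add(9, -14)))), -146) = Add(Mul(Mul(Rational(1, 2), Rational(-1, 14), -5), Add(-4, Mul(Rational(1, 2), Rational(-1, 14), -5))), -146) = Add(Mul(Rational(5, 28), Add(-4, Rational(5, 28))), -146) = Add(Mul(Rational(5, 28), Rational(-107, 28)), -146) = Add(Rational(-535, 784), -146) = Rational(-114999, 784)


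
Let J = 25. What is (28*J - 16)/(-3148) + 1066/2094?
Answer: 240434/823989 ≈ 0.29179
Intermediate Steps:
(28*J - 16)/(-3148) + 1066/2094 = (28*25 - 16)/(-3148) + 1066/2094 = (700 - 16)*(-1/3148) + 1066*(1/2094) = 684*(-1/3148) + 533/1047 = -171/787 + 533/1047 = 240434/823989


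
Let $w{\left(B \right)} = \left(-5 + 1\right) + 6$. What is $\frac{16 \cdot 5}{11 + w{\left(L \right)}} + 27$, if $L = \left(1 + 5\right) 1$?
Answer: $\frac{431}{13} \approx 33.154$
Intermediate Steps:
$L = 6$ ($L = 6 \cdot 1 = 6$)
$w{\left(B \right)} = 2$ ($w{\left(B \right)} = -4 + 6 = 2$)
$\frac{16 \cdot 5}{11 + w{\left(L \right)}} + 27 = \frac{16 \cdot 5}{11 + 2} + 27 = \frac{80}{13} + 27 = \frac{431}{13}$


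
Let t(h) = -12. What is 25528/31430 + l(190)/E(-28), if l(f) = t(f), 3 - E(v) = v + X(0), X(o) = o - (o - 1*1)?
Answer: 6478/15715 ≈ 0.41222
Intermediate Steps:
X(o) = 1 (X(o) = o - (o - 1) = o - (-1 + o) = o + (1 - o) = 1)
E(v) = 2 - v (E(v) = 3 - (v + 1) = 3 - (1 + v) = 3 + (-1 - v) = 2 - v)
l(f) = -12
25528/31430 + l(190)/E(-28) = 25528/31430 - 12/(2 - 1*(-28)) = 25528*(1/31430) - 12/(2 + 28) = 12764/15715 - 12/30 = 12764/15715 - 12*1/30 = 12764/15715 - ⅖ = 6478/15715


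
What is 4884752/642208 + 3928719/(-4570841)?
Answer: 1237773121555/183464416058 ≈ 6.7467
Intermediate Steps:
4884752/642208 + 3928719/(-4570841) = 4884752*(1/642208) + 3928719*(-1/4570841) = 305297/40138 - 3928719/4570841 = 1237773121555/183464416058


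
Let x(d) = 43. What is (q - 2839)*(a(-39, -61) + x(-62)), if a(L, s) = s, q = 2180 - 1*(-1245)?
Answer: -10548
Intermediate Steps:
q = 3425 (q = 2180 + 1245 = 3425)
(q - 2839)*(a(-39, -61) + x(-62)) = (3425 - 2839)*(-61 + 43) = 586*(-18) = -10548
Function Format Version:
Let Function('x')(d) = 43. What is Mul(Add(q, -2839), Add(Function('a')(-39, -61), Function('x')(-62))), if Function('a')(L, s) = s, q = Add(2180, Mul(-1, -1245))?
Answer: -10548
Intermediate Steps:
q = 3425 (q = Add(2180, 1245) = 3425)
Mul(Add(q, -2839), Add(Function('a')(-39, -61), Function('x')(-62))) = Mul(Add(3425, -2839), Add(-61, 43)) = Mul(586, -18) = -10548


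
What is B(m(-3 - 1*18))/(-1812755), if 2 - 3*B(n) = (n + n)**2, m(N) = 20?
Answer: 1598/5438265 ≈ 0.00029384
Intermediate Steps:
B(n) = 2/3 - 4*n**2/3 (B(n) = 2/3 - (n + n)**2/3 = 2/3 - 4*n**2/3)
B(m(-3 - 1*18))/(-1812755) = (2/3 - 4/3*20**2)/(-1812755) = (2/3 - 4/3*400)*(-1/1812755) = (2/3 - 1600/3)*(-1/1812755) = -1598/3*(-1/1812755) = 1598/5438265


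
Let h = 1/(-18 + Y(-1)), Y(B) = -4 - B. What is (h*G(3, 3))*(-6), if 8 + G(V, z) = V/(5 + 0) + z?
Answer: -44/35 ≈ -1.2571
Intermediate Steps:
G(V, z) = -8 + z + V/5 (G(V, z) = -8 + (V/(5 + 0) + z) = -8 + (V/5 + z) = -8 + (z + V/5) = -8 + z + V/5)
h = -1/21 (h = 1/(-18 + (-4 - 1*(-1))) = 1/(-18 + (-4 + 1)) = 1/(-18 - 3) = 1/(-21) = -1/21 ≈ -0.047619)
(h*G(3, 3))*(-6) = -(-8 + 3 + (⅕)*3)/21*(-6) = -(-8 + 3 + ⅗)/21*(-6) = -1/21*(-22/5)*(-6) = (22/105)*(-6) = -44/35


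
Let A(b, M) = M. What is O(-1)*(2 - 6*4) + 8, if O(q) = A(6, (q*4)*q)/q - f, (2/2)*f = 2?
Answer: 140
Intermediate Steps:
f = 2
O(q) = -2 + 4*q (O(q) = ((q*4)*q)/q - 1*2 = ((4*q)*q)/q - 2 = (4*q²)/q - 2 = 4*q - 2 = -2 + 4*q)
O(-1)*(2 - 6*4) + 8 = (-2 + 4*(-1))*(2 - 6*4) + 8 = (-2 - 4)*(2 - 24) + 8 = -6*(-22) + 8 = 132 + 8 = 140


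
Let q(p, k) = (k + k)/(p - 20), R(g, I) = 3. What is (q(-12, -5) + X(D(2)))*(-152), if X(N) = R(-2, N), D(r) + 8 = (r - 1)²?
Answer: -1007/2 ≈ -503.50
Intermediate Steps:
D(r) = -8 + (-1 + r)² (D(r) = -8 + (r - 1)² = -8 + (-1 + r)²)
X(N) = 3
q(p, k) = 2*k/(-20 + p) (q(p, k) = (2*k)/(-20 + p) = 2*k/(-20 + p))
(q(-12, -5) + X(D(2)))*(-152) = (2*(-5)/(-20 - 12) + 3)*(-152) = (2*(-5)/(-32) + 3)*(-152) = (2*(-5)*(-1/32) + 3)*(-152) = (5/16 + 3)*(-152) = (53/16)*(-152) = -1007/2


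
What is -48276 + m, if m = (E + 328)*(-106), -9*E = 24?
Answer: -248284/3 ≈ -82761.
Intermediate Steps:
E = -8/3 (E = -⅑*24 = -8/3 ≈ -2.6667)
m = -103456/3 (m = (-8/3 + 328)*(-106) = (976/3)*(-106) = -103456/3 ≈ -34485.)
-48276 + m = -48276 - 103456/3 = -248284/3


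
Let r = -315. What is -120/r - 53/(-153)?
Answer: 779/1071 ≈ 0.72736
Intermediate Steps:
-120/r - 53/(-153) = -120/(-315) - 53/(-153) = -120*(-1/315) - 53*(-1/153) = 8/21 + 53/153 = 779/1071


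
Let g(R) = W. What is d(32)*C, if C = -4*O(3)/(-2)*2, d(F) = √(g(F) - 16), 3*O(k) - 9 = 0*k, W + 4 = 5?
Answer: 12*I*√15 ≈ 46.476*I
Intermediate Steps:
W = 1 (W = -4 + 5 = 1)
g(R) = 1
O(k) = 3 (O(k) = 3 + (0*k)/3 = 3 + (⅓)*0 = 3 + 0 = 3)
d(F) = I*√15 (d(F) = √(1 - 16) = √(-15) = I*√15)
C = 12 (C = -12/(-2)*2 = -12*(-1)/2*2 = -4*(-3/2)*2 = 6*2 = 12)
d(32)*C = (I*√15)*12 = 12*I*√15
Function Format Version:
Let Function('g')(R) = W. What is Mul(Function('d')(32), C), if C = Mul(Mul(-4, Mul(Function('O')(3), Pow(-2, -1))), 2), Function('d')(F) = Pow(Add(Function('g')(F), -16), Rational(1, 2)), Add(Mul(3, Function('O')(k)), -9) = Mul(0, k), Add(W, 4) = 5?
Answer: Mul(12, I, Pow(15, Rational(1, 2))) ≈ Mul(46.476, I)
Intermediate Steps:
W = 1 (W = Add(-4, 5) = 1)
Function('g')(R) = 1
Function('O')(k) = 3 (Function('O')(k) = Add(3, Mul(Rational(1, 3), Mul(0, k))) = Add(3, Mul(Rational(1, 3), 0)) = Add(3, 0) = 3)
Function('d')(F) = Mul(I, Pow(15, Rational(1, 2))) (Function('d')(F) = Pow(Add(1, -16), Rational(1, 2)) = Pow(-15, Rational(1, 2)) = Mul(I, Pow(15, Rational(1, 2))))
C = 12 (C = Mul(Mul(-4, Mul(3, Pow(-2, -1))), 2) = Mul(Mul(-4, Mul(3, Rational(-1, 2))), 2) = Mul(Mul(-4, Rational(-3, 2)), 2) = Mul(6, 2) = 12)
Mul(Function('d')(32), C) = Mul(Mul(I, Pow(15, Rational(1, 2))), 12) = Mul(12, I, Pow(15, Rational(1, 2)))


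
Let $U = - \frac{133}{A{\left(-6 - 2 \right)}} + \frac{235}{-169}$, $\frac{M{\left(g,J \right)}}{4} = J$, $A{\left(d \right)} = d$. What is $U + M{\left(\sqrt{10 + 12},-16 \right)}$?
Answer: $- \frac{65931}{1352} \approx -48.766$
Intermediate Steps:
$M{\left(g,J \right)} = 4 J$
$U = \frac{20597}{1352}$ ($U = - \frac{133}{-6 - 2} + \frac{235}{-169} = - \frac{133}{-8} + 235 \left(- \frac{1}{169}\right) = \left(-133\right) \left(- \frac{1}{8}\right) - \frac{235}{169} = \frac{133}{8} - \frac{235}{169} = \frac{20597}{1352} \approx 15.234$)
$U + M{\left(\sqrt{10 + 12},-16 \right)} = \frac{20597}{1352} + 4 \left(-16\right) = \frac{20597}{1352} - 64 = - \frac{65931}{1352}$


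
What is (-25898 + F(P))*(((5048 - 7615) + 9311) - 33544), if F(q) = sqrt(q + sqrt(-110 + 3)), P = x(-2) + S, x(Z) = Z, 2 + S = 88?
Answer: 694066400 - 26800*sqrt(84 + I*sqrt(107)) ≈ 6.9382e+8 - 15095.0*I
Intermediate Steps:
S = 86 (S = -2 + 88 = 86)
P = 84 (P = -2 + 86 = 84)
F(q) = sqrt(q + I*sqrt(107)) (F(q) = sqrt(q + sqrt(-107)) = sqrt(q + I*sqrt(107)))
(-25898 + F(P))*(((5048 - 7615) + 9311) - 33544) = (-25898 + sqrt(84 + I*sqrt(107)))*(((5048 - 7615) + 9311) - 33544) = (-25898 + sqrt(84 + I*sqrt(107)))*((-2567 + 9311) - 33544) = (-25898 + sqrt(84 + I*sqrt(107)))*(6744 - 33544) = (-25898 + sqrt(84 + I*sqrt(107)))*(-26800) = 694066400 - 26800*sqrt(84 + I*sqrt(107))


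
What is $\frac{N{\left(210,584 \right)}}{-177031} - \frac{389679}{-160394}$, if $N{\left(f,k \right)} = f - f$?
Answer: $\frac{389679}{160394} \approx 2.4295$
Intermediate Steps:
$N{\left(f,k \right)} = 0$
$\frac{N{\left(210,584 \right)}}{-177031} - \frac{389679}{-160394} = \frac{0}{-177031} - \frac{389679}{-160394} = 0 \left(- \frac{1}{177031}\right) - - \frac{389679}{160394} = 0 + \frac{389679}{160394} = \frac{389679}{160394}$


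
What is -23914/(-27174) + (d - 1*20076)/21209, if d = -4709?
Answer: -83157782/288166683 ≈ -0.28858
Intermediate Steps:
-23914/(-27174) + (d - 1*20076)/21209 = -23914/(-27174) + (-4709 - 1*20076)/21209 = -23914*(-1/27174) + (-4709 - 20076)*(1/21209) = 11957/13587 - 24785*1/21209 = 11957/13587 - 24785/21209 = -83157782/288166683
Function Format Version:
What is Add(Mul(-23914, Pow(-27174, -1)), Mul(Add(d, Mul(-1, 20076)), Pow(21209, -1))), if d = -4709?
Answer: Rational(-83157782, 288166683) ≈ -0.28858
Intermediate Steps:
Add(Mul(-23914, Pow(-27174, -1)), Mul(Add(d, Mul(-1, 20076)), Pow(21209, -1))) = Add(Mul(-23914, Pow(-27174, -1)), Mul(Add(-4709, Mul(-1, 20076)), Pow(21209, -1))) = Add(Mul(-23914, Rational(-1, 27174)), Mul(Add(-4709, -20076), Rational(1, 21209))) = Add(Rational(11957, 13587), Mul(-24785, Rational(1, 21209))) = Add(Rational(11957, 13587), Rational(-24785, 21209)) = Rational(-83157782, 288166683)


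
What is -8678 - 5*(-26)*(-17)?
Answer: -10888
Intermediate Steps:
-8678 - 5*(-26)*(-17) = -8678 - (-130)*(-17) = -8678 - 1*2210 = -8678 - 2210 = -10888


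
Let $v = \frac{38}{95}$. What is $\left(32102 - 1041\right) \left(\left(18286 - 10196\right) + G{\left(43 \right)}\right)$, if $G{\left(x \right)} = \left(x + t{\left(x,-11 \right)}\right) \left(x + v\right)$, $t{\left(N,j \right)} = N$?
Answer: $\frac{1836077832}{5} \approx 3.6722 \cdot 10^{8}$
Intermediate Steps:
$v = \frac{2}{5}$ ($v = 38 \cdot \frac{1}{95} = \frac{2}{5} \approx 0.4$)
$G{\left(x \right)} = 2 x \left(\frac{2}{5} + x\right)$ ($G{\left(x \right)} = \left(x + x\right) \left(x + \frac{2}{5}\right) = 2 x \left(\frac{2}{5} + x\right)$)
$\left(32102 - 1041\right) \left(\left(18286 - 10196\right) + G{\left(43 \right)}\right) = \left(32102 - 1041\right) \left(\left(18286 - 10196\right) + \frac{2}{5} \cdot 43 \left(2 + 5 \cdot 43\right)\right) = 31061 \left(\left(18286 - 10196\right) + \frac{2}{5} \cdot 43 \left(2 + 215\right)\right) = 31061 \left(8090 + \frac{2}{5} \cdot 43 \cdot 217\right) = 31061 \left(8090 + \frac{18662}{5}\right) = 31061 \cdot \frac{59112}{5} = \frac{1836077832}{5}$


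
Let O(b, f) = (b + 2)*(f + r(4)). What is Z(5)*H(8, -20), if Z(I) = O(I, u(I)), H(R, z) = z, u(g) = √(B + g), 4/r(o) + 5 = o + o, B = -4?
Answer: -980/3 ≈ -326.67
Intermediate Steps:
r(o) = 4/(-5 + 2*o) (r(o) = 4/(-5 + (o + o)) = 4/(-5 + 2*o))
u(g) = √(-4 + g)
O(b, f) = (2 + b)*(4/3 + f) (O(b, f) = (b + 2)*(f + 4/(-5 + 2*4)) = (2 + b)*(f + 4/(-5 + 8)) = (2 + b)*(f + 4/3) = (2 + b)*(4/3 + f))
Z(I) = 8/3 + 2*√(-4 + I) + 4*I/3 + I*√(-4 + I)
Z(5)*H(8, -20) = (8/3 + 2*√(-4 + 5) + (4/3)*5 + 5*√(-4 + 5))*(-20) = (8/3 + 2*√1 + 20/3 + 5*√1)*(-20) = (8/3 + 2*1 + 20/3 + 5*1)*(-20) = (8/3 + 2 + 20/3 + 5)*(-20) = (49/3)*(-20) = -980/3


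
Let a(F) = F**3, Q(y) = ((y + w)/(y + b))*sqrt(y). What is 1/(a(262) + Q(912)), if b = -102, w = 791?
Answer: 14324850/257628530887589 - 1755*sqrt(57)/67498675092548318 ≈ 5.5603e-8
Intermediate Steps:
Q(y) = sqrt(y)*(791 + y)/(-102 + y) (Q(y) = ((y + 791)/(y - 102))*sqrt(y) = ((791 + y)/(-102 + y))*sqrt(y) = sqrt(y)*(791 + y)/(-102 + y))
1/(a(262) + Q(912)) = 1/(262**3 + sqrt(912)*(791 + 912)/(-102 + 912)) = 1/(17984728 + (4*sqrt(57))*1703/810) = 1/(17984728 + (4*sqrt(57))*(1/810)*1703) = 1/(17984728 + 3406*sqrt(57)/405)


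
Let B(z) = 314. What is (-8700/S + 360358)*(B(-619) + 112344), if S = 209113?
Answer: 8489403721658132/209113 ≈ 4.0597e+10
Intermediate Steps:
(-8700/S + 360358)*(B(-619) + 112344) = (-8700/209113 + 360358)*(314 + 112344) = (-8700*1/209113 + 360358)*112658 = (-8700/209113 + 360358)*112658 = (75355533754/209113)*112658 = 8489403721658132/209113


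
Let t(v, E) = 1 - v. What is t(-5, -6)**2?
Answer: 36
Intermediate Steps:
t(-5, -6)**2 = (1 - 1*(-5))**2 = (1 + 5)**2 = 6**2 = 36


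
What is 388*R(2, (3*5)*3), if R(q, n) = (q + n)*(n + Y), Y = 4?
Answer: 893564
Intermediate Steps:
R(q, n) = (4 + n)*(n + q) (R(q, n) = (q + n)*(n + 4) = (n + q)*(4 + n) = (4 + n)*(n + q))
388*R(2, (3*5)*3) = 388*(((3*5)*3)² + 4*((3*5)*3) + 4*2 + ((3*5)*3)*2) = 388*((15*3)² + 4*(15*3) + 8 + (15*3)*2) = 388*(45² + 4*45 + 8 + 45*2) = 388*(2025 + 180 + 8 + 90) = 388*2303 = 893564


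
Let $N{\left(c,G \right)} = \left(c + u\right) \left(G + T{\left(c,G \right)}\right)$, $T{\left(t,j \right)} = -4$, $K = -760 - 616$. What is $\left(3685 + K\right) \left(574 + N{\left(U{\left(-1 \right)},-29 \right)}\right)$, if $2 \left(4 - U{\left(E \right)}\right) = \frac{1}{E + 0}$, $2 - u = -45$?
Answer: $- \frac{5197559}{2} \approx -2.5988 \cdot 10^{6}$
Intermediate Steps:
$u = 47$ ($u = 2 - -45 = 2 + 45 = 47$)
$K = -1376$ ($K = -760 - 616 = -1376$)
$U{\left(E \right)} = 4 - \frac{1}{2 E}$ ($U{\left(E \right)} = 4 - \frac{1}{2 \left(E + 0\right)} = 4 - \frac{1}{2 E}$)
$N{\left(c,G \right)} = \left(-4 + G\right) \left(47 + c\right)$ ($N{\left(c,G \right)} = \left(c + 47\right) \left(G - 4\right) = \left(47 + c\right) \left(-4 + G\right) = \left(-4 + G\right) \left(47 + c\right)$)
$\left(3685 + K\right) \left(574 + N{\left(U{\left(-1 \right)},-29 \right)}\right) = \left(3685 - 1376\right) \left(574 - \left(1551 + 33 \left(4 - \frac{1}{2 \left(-1\right)}\right)\right)\right) = 2309 \left(574 - \left(1551 + 33 \left(4 - - \frac{1}{2}\right)\right)\right) = 2309 \left(574 - \left(1551 + 33 \left(4 + \frac{1}{2}\right)\right)\right) = 2309 \left(574 - \frac{3399}{2}\right) = 2309 \left(- \frac{2251}{2}\right) = - \frac{5197559}{2}$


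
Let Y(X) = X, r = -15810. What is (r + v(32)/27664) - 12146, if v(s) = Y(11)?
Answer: -773374773/27664 ≈ -27956.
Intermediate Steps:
v(s) = 11
(r + v(32)/27664) - 12146 = (-15810 + 11/27664) - 12146 = -437367829/27664 - 12146 = -773374773/27664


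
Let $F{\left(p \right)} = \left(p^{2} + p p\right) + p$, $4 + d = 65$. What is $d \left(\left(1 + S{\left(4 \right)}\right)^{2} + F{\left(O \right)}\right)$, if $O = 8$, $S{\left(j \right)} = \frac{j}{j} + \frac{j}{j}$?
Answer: $8845$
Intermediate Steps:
$d = 61$ ($d = -4 + 65 = 61$)
$S{\left(j \right)} = 2$ ($S{\left(j \right)} = 1 + 1 = 2$)
$F{\left(p \right)} = p + 2 p^{2}$ ($F{\left(p \right)} = \left(p^{2} + p^{2}\right) + p = 2 p^{2} + p = p + 2 p^{2}$)
$d \left(\left(1 + S{\left(4 \right)}\right)^{2} + F{\left(O \right)}\right) = 61 \left(\left(1 + 2\right)^{2} + 8 \left(1 + 2 \cdot 8\right)\right) = 61 \left(3^{2} + 8 \left(1 + 16\right)\right) = 61 \left(9 + 8 \cdot 17\right) = 61 \left(9 + 136\right) = 61 \cdot 145 = 8845$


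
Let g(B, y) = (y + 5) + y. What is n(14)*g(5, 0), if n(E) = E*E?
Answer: 980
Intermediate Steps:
n(E) = E²
g(B, y) = 5 + 2*y (g(B, y) = (5 + y) + y = 5 + 2*y)
n(14)*g(5, 0) = 14²*(5 + 2*0) = 196*(5 + 0) = 196*5 = 980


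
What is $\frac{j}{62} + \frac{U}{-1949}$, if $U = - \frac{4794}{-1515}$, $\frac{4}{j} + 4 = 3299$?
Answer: $- \frac{32251844}{20107141105} \approx -0.001604$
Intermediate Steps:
$j = \frac{4}{3295}$ ($j = \frac{4}{-4 + 3299} = \frac{4}{3295} \approx 0.001214$)
$U = \frac{1598}{505}$ ($U = \left(-4794\right) \left(- \frac{1}{1515}\right) = \frac{1598}{505} \approx 3.1644$)
$\frac{j}{62} + \frac{U}{-1949} = \frac{4}{3295 \cdot 62} + \frac{1598}{505 \left(-1949\right)} = \frac{4}{3295} \cdot \frac{1}{62} + \frac{1598}{505} \left(- \frac{1}{1949}\right) = \frac{2}{102145} - \frac{1598}{984245} = - \frac{32251844}{20107141105}$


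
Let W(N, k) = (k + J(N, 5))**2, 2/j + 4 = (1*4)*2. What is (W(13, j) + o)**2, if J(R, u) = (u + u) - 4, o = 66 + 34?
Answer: 323761/16 ≈ 20235.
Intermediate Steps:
j = 1/2 (j = 2/(-4 + (1*4)*2) = 2/(-4 + 4*2) = 2/(-4 + 8) = 2/4 = 2*(1/4) = 1/2 ≈ 0.50000)
o = 100
J(R, u) = -4 + 2*u (J(R, u) = 2*u - 4 = -4 + 2*u)
W(N, k) = (6 + k)**2 (W(N, k) = (k + (-4 + 2*5))**2 = (k + (-4 + 10))**2 = (k + 6)**2 = (6 + k)**2)
(W(13, j) + o)**2 = ((6 + 1/2)**2 + 100)**2 = ((13/2)**2 + 100)**2 = (169/4 + 100)**2 = (569/4)**2 = 323761/16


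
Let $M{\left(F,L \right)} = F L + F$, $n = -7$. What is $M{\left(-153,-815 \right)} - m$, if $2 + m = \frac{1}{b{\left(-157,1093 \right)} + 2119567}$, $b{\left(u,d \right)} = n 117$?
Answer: $\frac{263877350911}{2118748} \approx 1.2454 \cdot 10^{5}$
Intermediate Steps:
$M{\left(F,L \right)} = F + F L$
$b{\left(u,d \right)} = -819$ ($b{\left(u,d \right)} = \left(-7\right) 117 = -819$)
$m = - \frac{4237495}{2118748}$ ($m = -2 + \frac{1}{-819 + 2119567} = -2 + \frac{1}{2118748} = - \frac{4237495}{2118748} \approx -2.0$)
$M{\left(-153,-815 \right)} - m = - 153 \left(1 - 815\right) - - \frac{4237495}{2118748} = \left(-153\right) \left(-814\right) + \frac{4237495}{2118748} = 124542 + \frac{4237495}{2118748} = \frac{263877350911}{2118748}$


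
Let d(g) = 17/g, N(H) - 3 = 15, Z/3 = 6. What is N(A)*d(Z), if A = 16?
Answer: 17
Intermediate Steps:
Z = 18 (Z = 3*6 = 18)
N(H) = 18 (N(H) = 3 + 15 = 18)
N(A)*d(Z) = 18*(17/18) = 17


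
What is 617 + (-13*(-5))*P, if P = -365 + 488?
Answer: 8612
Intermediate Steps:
P = 123
617 + (-13*(-5))*P = 617 - 13*(-5)*123 = 617 + 65*123 = 617 + 7995 = 8612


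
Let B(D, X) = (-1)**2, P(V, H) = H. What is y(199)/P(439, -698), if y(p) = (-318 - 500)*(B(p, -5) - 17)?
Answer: -6544/349 ≈ -18.751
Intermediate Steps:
B(D, X) = 1
y(p) = 13088 (y(p) = (-318 - 500)*(1 - 17) = -818*(-16) = 13088)
y(199)/P(439, -698) = 13088/(-698) = 13088*(-1/698) = -6544/349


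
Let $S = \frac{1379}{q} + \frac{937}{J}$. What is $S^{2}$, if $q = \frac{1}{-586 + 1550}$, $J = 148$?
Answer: $\frac{38708840956640625}{21904} \approx 1.7672 \cdot 10^{12}$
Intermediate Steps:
$q = \frac{1}{964} \approx 0.0010373$
$S = \frac{196745625}{148}$ ($S = 1379 \frac{1}{\frac{1}{964}} + \frac{937}{148} = 1379 \cdot 964 + 937 \cdot \frac{1}{148} = 1329356 + \frac{937}{148} = \frac{196745625}{148} \approx 1.3294 \cdot 10^{6}$)
$S^{2} = \left(\frac{196745625}{148}\right)^{2} = \frac{38708840956640625}{21904}$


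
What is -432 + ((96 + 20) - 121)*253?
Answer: -1697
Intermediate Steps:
-432 + ((96 + 20) - 121)*253 = -432 + (116 - 121)*253 = -432 - 5*253 = -432 - 1265 = -1697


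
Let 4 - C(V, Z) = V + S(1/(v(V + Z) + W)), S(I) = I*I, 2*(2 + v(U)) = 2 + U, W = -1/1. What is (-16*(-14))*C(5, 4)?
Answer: -6496/25 ≈ -259.84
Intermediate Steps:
W = -1 (W = -1*1 = -1)
v(U) = -1 + U/2 (v(U) = -2 + (2 + U)/2 = -2 + (1 + U/2) = -1 + U/2)
S(I) = I²
C(V, Z) = 4 - V - 1/(-2 + V/2 + Z/2)² (C(V, Z) = 4 - (V + (1/((-1 + (V + Z)/2) - 1))²) = 4 - (V + (1/((-1 + (V/2 + Z/2)) - 1))²) = 4 - (V + (1/((-1 + V/2 + Z/2) - 1))²) = 4 - (V + (1/(-2 + V/2 + Z/2))²) = 4 - (V + (-2 + V/2 + Z/2)⁻²) = 4 + (-V - 1/(-2 + V/2 + Z/2)²) = 4 - V - 1/(-2 + V/2 + Z/2)²)
(-16*(-14))*C(5, 4) = (-16*(-14))*(4 - 1*5 - 4/(-4 + 5 + 4)²) = 224*(4 - 5 - 4/5²) = 224*(4 - 5 - 4*1/25) = 224*(4 - 5 - 4/25) = 224*(-29/25) = -6496/25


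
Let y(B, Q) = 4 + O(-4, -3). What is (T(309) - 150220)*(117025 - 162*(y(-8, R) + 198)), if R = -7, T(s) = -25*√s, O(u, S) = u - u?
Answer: -12663696220 - 2107525*√309 ≈ -1.2701e+10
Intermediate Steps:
O(u, S) = 0
y(B, Q) = 4 (y(B, Q) = 4 + 0 = 4)
(T(309) - 150220)*(117025 - 162*(y(-8, R) + 198)) = (-25*√309 - 150220)*(117025 - 162*(4 + 198)) = (-150220 - 25*√309)*(117025 - 162*202) = (-150220 - 25*√309)*(117025 - 32724) = (-150220 - 25*√309)*84301 = -12663696220 - 2107525*√309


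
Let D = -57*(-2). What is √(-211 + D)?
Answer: I*√97 ≈ 9.8489*I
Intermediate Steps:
D = 114
√(-211 + D) = √(-211 + 114) = √(-97) = I*√97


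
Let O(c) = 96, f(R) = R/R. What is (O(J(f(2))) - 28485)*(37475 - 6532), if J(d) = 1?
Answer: -878440827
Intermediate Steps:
f(R) = 1
(O(J(f(2))) - 28485)*(37475 - 6532) = (96 - 28485)*(37475 - 6532) = -28389*30943 = -878440827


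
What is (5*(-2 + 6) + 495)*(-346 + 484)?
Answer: 71070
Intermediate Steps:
(5*(-2 + 6) + 495)*(-346 + 484) = (5*4 + 495)*138 = (20 + 495)*138 = 515*138 = 71070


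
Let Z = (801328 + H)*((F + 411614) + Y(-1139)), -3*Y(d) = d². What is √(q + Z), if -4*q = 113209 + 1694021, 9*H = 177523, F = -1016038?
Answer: I*√275827936889730/18 ≈ 9.2267e+5*I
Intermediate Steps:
H = 177523/9 (H = (⅑)*177523 = 177523/9 ≈ 19725.)
q = -903615/2 (q = -(113209 + 1694021)/4 = -¼*1807230 = -903615/2 ≈ -4.5181e+5)
Y(d) = -d²/3
Z = -22985649208675/27 (Z = (801328 + 177523/9)*((-1016038 + 411614) - ⅓*(-1139)²) = 7389475*(-604424 - ⅓*1297321)/9 = 7389475*(-604424 - 1297321/3)/9 = (7389475/9)*(-3110593/3) = -22985649208675/27 ≈ -8.5132e+11)
√(q + Z) = √(-903615/2 - 22985649208675/27) = √(-45971322814955/54) = I*√275827936889730/18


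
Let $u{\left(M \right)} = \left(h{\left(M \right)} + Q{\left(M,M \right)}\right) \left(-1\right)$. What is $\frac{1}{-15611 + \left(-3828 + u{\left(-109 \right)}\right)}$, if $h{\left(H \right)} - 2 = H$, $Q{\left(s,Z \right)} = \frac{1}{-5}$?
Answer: $- \frac{5}{96659} \approx -5.1728 \cdot 10^{-5}$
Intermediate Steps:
$Q{\left(s,Z \right)} = - \frac{1}{5}$
$h{\left(H \right)} = 2 + H$
$u{\left(M \right)} = - \frac{9}{5} - M$ ($u{\left(M \right)} = \left(\left(2 + M\right) - \frac{1}{5}\right) \left(-1\right) = \left(\frac{9}{5} + M\right) \left(-1\right) = - \frac{9}{5} - M$)
$\frac{1}{-15611 + \left(-3828 + u{\left(-109 \right)}\right)} = \frac{1}{-15611 - \frac{18604}{5}} = \frac{1}{- \frac{96659}{5}} = - \frac{5}{96659}$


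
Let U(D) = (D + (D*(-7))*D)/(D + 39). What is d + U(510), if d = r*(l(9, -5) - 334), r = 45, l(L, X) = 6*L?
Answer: -2912530/183 ≈ -15915.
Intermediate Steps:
U(D) = (D - 7*D²)/(39 + D) (U(D) = (D + (-7*D)*D)/(39 + D) = (D - 7*D²)/(39 + D))
d = -12600 (d = 45*(6*9 - 334) = 45*(54 - 334) = 45*(-280) = -12600)
d + U(510) = -12600 + 510*(1 - 7*510)/(39 + 510) = -12600 + 510*(1 - 3570)/549 = -12600 + 510*(1/549)*(-3569) = -12600 - 606730/183 = -2912530/183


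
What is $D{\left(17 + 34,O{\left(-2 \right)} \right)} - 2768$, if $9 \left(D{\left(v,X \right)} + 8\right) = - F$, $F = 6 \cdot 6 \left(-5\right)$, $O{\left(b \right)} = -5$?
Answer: $-2756$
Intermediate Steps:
$F = -180$ ($F = 36 \left(-5\right) = -180$)
$D{\left(v,X \right)} = 12$ ($D{\left(v,X \right)} = -8 + \frac{\left(-1\right) \left(-180\right)}{9} = -8 + \frac{1}{9} \cdot 180 = -8 + 20 = 12$)
$D{\left(17 + 34,O{\left(-2 \right)} \right)} - 2768 = 12 - 2768 = -2756$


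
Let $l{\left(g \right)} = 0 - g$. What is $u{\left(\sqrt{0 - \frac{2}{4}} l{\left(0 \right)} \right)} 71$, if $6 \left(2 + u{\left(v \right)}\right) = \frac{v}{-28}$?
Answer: $-142$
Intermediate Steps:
$l{\left(g \right)} = - g$
$u{\left(v \right)} = -2 - \frac{v}{168}$ ($u{\left(v \right)} = -2 + \frac{v \frac{1}{-28}}{6} = -2 + \frac{v \left(- \frac{1}{28}\right)}{6} = -2 + \frac{\left(- \frac{1}{28}\right) v}{6} = -2 - \frac{v}{168}$)
$u{\left(\sqrt{0 - \frac{2}{4}} l{\left(0 \right)} \right)} 71 = \left(-2 - \frac{\sqrt{0 - \frac{2}{4}} \left(\left(-1\right) 0\right)}{168}\right) 71 = \left(-2 - \frac{\sqrt{0 - \frac{1}{2}} \cdot 0}{168}\right) 71 = \left(-2 - \frac{\sqrt{- \frac{1}{2}} \cdot 0}{168}\right) 71 = \left(-2 - \frac{\frac{i \sqrt{2}}{2} \cdot 0}{168}\right) 71 = \left(-2 - 0\right) 71 = \left(-2 + 0\right) 71 = \left(-2\right) 71 = -142$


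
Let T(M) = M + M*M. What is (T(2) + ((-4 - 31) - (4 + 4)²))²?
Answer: 8649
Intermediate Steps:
T(M) = M + M²
(T(2) + ((-4 - 31) - (4 + 4)²))² = (2*(1 + 2) + ((-4 - 31) - (4 + 4)²))² = (2*3 + (-35 - 1*8²))² = (6 + (-35 - 1*64))² = (6 + (-35 - 64))² = (6 - 99)² = (-93)² = 8649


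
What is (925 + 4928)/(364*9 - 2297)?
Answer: 5853/979 ≈ 5.9785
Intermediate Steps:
(925 + 4928)/(364*9 - 2297) = 5853/(3276 - 2297) = 5853/979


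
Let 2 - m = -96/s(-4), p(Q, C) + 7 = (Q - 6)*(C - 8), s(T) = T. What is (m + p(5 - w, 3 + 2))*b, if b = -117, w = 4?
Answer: 1638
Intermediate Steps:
p(Q, C) = -7 + (-8 + C)*(-6 + Q) (p(Q, C) = -7 + (Q - 6)*(C - 8) = -7 + (-6 + Q)*(-8 + C) = -7 + (-8 + C)*(-6 + Q))
m = -22 (m = 2 - (-96)/(-4) = 2 - (-96)*(-1)/4 = 2 - 1*24 = 2 - 24 = -22)
(m + p(5 - w, 3 + 2))*b = (-22 + (41 - 8*(5 - 1*4) - 6*(3 + 2) + (3 + 2)*(5 - 1*4)))*(-117) = (-22 + (41 - 8*(5 - 4) - 6*5 + 5*(5 - 4)))*(-117) = (-22 + (41 - 8*1 - 30 + 5*1))*(-117) = (-22 + (41 - 8 - 30 + 5))*(-117) = (-22 + 8)*(-117) = -14*(-117) = 1638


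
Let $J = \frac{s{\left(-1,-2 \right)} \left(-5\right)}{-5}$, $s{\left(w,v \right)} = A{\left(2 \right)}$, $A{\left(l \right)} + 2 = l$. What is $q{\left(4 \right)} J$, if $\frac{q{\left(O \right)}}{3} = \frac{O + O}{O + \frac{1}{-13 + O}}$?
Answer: $0$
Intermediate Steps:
$A{\left(l \right)} = -2 + l$
$s{\left(w,v \right)} = 0$ ($s{\left(w,v \right)} = -2 + 2 = 0$)
$q{\left(O \right)} = \frac{6 O}{O + \frac{1}{-13 + O}}$ ($q{\left(O \right)} = 3 \frac{O + O}{O + \frac{1}{-13 + O}} = 3 \frac{2 O}{O + \frac{1}{-13 + O}} = \frac{6 O}{O + \frac{1}{-13 + O}}$)
$J = 0$ ($J = \frac{0 \left(-5\right)}{-5} = 0 \left(- \frac{1}{5}\right) = 0$)
$q{\left(4 \right)} J = 6 \cdot 4 \frac{1}{1 + 4^{2} - 52} \left(-13 + 4\right) 0 = 6 \cdot 4 \frac{1}{1 + 16 - 52} \left(-9\right) 0 = 6 \cdot 4 \frac{1}{-35} \left(-9\right) 0 = 6 \cdot 4 \left(- \frac{1}{35}\right) \left(-9\right) 0 = \frac{216}{35} \cdot 0 = 0$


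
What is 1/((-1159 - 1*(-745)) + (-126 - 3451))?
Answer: -1/3991 ≈ -0.00025056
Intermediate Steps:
1/((-1159 - 1*(-745)) + (-126 - 3451)) = 1/((-1159 + 745) - 3577) = 1/(-414 - 3577) = 1/(-3991) = -1/3991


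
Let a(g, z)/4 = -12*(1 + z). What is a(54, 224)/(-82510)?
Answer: 1080/8251 ≈ 0.13089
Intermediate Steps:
a(g, z) = -48 - 48*z (a(g, z) = 4*(-12*(1 + z)) = 4*(-12 - 12*z) = -48 - 48*z)
a(54, 224)/(-82510) = (-48 - 48*224)/(-82510) = (-48 - 10752)*(-1/82510) = -10800*(-1/82510) = 1080/8251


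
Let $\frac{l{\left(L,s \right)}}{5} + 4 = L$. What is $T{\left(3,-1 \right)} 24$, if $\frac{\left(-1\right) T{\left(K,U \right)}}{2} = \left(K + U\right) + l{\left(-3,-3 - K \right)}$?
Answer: $1584$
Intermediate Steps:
$l{\left(L,s \right)} = -20 + 5 L$
$T{\left(K,U \right)} = 70 - 2 K - 2 U$ ($T{\left(K,U \right)} = - 2 \left(\left(K + U\right) + \left(-20 + 5 \left(-3\right)\right)\right) = - 2 \left(\left(K + U\right) - 35\right) = - 2 \left(-35 + K + U\right) = 70 - 2 K - 2 U$)
$T{\left(3,-1 \right)} 24 = \left(70 - 6 - -2\right) 24 = \left(70 - 6 + 2\right) 24 = 66 \cdot 24 = 1584$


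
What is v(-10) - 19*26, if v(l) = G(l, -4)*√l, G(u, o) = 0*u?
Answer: -494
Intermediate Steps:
G(u, o) = 0
v(l) = 0 (v(l) = 0*√l = 0)
v(-10) - 19*26 = 0 - 19*26 = 0 - 494 = -494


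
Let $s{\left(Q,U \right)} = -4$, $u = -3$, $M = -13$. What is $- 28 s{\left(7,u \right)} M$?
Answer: $-1456$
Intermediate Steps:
$- 28 s{\left(7,u \right)} M = \left(-28\right) \left(-4\right) \left(-13\right) = 112 \left(-13\right) = -1456$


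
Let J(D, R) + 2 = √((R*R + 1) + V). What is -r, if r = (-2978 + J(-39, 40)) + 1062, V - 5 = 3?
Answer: 1918 - √1609 ≈ 1877.9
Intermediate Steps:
V = 8 (V = 5 + 3 = 8)
J(D, R) = -2 + √(9 + R²) (J(D, R) = -2 + √((R*R + 1) + 8) = -2 + √((R² + 1) + 8) = -2 + √((1 + R²) + 8) = -2 + √(9 + R²))
r = -1918 + √1609 (r = (-2978 + (-2 + √(9 + 40²))) + 1062 = (-2978 + (-2 + √(9 + 1600))) + 1062 = (-2978 + (-2 + √1609)) + 1062 = (-2980 + √1609) + 1062 = -1918 + √1609 ≈ -1877.9)
-r = -(-1918 + √1609) = 1918 - √1609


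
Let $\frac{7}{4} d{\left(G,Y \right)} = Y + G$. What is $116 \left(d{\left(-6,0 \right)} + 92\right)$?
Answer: $\frac{71920}{7} \approx 10274.0$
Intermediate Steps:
$d{\left(G,Y \right)} = \frac{4 G}{7} + \frac{4 Y}{7}$ ($d{\left(G,Y \right)} = \frac{4 \left(Y + G\right)}{7} = \frac{4 \left(G + Y\right)}{7} = \frac{4 G}{7} + \frac{4 Y}{7}$)
$116 \left(d{\left(-6,0 \right)} + 92\right) = 116 \left(\left(\frac{4}{7} \left(-6\right) + \frac{4}{7} \cdot 0\right) + 92\right) = 116 \left(\left(- \frac{24}{7} + 0\right) + 92\right) = 116 \left(- \frac{24}{7} + 92\right) = 116 \cdot \frac{620}{7} = \frac{71920}{7}$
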